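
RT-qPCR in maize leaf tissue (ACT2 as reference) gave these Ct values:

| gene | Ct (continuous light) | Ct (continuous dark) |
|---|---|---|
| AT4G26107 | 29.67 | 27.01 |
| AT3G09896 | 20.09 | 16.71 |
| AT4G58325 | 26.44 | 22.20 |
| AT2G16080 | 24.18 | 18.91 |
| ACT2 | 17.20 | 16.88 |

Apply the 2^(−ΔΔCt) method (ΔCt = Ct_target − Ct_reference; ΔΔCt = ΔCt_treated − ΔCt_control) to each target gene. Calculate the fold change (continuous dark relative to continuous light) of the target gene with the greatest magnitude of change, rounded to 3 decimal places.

AT4G26107: ΔΔCt = (27.01−16.88) − (29.67−17.20) = 10.13 − 12.47 = -2.34; fold change = 2^2.34 = 5.063
AT3G09896: ΔΔCt = (16.71−16.88) − (20.09−17.20) = -0.17 − 2.89 = -3.06; fold change = 2^3.06 = 8.340
AT4G58325: ΔΔCt = (22.20−16.88) − (26.44−17.20) = 5.32 − 9.24 = -3.92; fold change = 2^3.92 = 15.137
AT2G16080: ΔΔCt = (18.91−16.88) − (24.18−17.20) = 2.03 − 6.98 = -4.95; fold change = 2^4.95 = 30.910
AT2G16080 has the largest |ΔΔCt| = 4.95.

30.910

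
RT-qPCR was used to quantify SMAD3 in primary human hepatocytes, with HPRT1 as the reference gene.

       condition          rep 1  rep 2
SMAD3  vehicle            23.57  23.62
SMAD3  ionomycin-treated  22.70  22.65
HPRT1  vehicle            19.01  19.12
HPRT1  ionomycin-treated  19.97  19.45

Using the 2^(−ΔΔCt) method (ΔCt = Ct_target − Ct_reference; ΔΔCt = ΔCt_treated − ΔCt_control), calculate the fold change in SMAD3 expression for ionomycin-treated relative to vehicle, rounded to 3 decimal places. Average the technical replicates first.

Mean Ct: SMAD3 vehicle 23.595; SMAD3 ionomycin-treated 22.675; HPRT1 vehicle 19.065; HPRT1 ionomycin-treated 19.710
ΔCt(vehicle) = 23.595 − 19.065 = 4.530
ΔCt(ionomycin-treated) = 22.675 − 19.710 = 2.965
ΔΔCt = 2.965 − 4.530 = -1.565
Fold change = 2^(−(-1.565)) = 2^1.565 = 2.9588

2.959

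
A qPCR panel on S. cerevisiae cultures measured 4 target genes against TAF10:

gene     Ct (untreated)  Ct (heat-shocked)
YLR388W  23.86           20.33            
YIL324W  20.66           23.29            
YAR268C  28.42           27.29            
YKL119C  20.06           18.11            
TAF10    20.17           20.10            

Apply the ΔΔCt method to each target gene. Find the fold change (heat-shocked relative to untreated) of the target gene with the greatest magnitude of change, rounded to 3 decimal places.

YLR388W: ΔΔCt = (20.33−20.10) − (23.86−20.17) = 0.23 − 3.69 = -3.46; fold change = 2^3.46 = 11.004
YIL324W: ΔΔCt = (23.29−20.10) − (20.66−20.17) = 3.19 − 0.49 = 2.70; fold change = 2^-2.70 = 0.154
YAR268C: ΔΔCt = (27.29−20.10) − (28.42−20.17) = 7.19 − 8.25 = -1.06; fold change = 2^1.06 = 2.085
YKL119C: ΔΔCt = (18.11−20.10) − (20.06−20.17) = -1.99 − (-0.11) = -1.88; fold change = 2^1.88 = 3.681
YLR388W has the largest |ΔΔCt| = 3.46.

11.004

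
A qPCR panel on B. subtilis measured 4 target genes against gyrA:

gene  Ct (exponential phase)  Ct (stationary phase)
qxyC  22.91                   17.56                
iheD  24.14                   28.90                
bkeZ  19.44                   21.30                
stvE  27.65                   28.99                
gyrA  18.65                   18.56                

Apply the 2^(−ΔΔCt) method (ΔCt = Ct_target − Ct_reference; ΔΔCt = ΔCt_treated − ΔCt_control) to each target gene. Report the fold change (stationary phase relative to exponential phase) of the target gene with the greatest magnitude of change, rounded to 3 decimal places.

38.319

qxyC: ΔΔCt = (17.56−18.56) − (22.91−18.65) = -1.00 − 4.26 = -5.26; fold change = 2^5.26 = 38.319
iheD: ΔΔCt = (28.90−18.56) − (24.14−18.65) = 10.34 − 5.49 = 4.85; fold change = 2^-4.85 = 0.035
bkeZ: ΔΔCt = (21.30−18.56) − (19.44−18.65) = 2.74 − 0.79 = 1.95; fold change = 2^-1.95 = 0.259
stvE: ΔΔCt = (28.99−18.56) − (27.65−18.65) = 10.43 − 9.00 = 1.43; fold change = 2^-1.43 = 0.371
qxyC has the largest |ΔΔCt| = 5.26.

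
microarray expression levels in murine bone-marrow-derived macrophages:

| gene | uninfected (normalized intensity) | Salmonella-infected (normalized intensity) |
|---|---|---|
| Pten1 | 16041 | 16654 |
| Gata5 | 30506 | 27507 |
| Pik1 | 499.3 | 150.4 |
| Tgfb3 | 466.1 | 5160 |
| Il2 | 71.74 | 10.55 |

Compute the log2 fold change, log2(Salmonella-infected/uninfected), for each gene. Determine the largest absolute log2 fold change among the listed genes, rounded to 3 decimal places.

3.469

log2(16654/16041) = 0.054  (Pten1)
log2(27507/30506) = -0.149  (Gata5)
log2(150.4/499.3) = -1.731  (Pik1)
log2(5160/466.1) = 3.469  (Tgfb3)
log2(10.55/71.74) = -2.766  (Il2)
The largest magnitude belongs to Tgfb3.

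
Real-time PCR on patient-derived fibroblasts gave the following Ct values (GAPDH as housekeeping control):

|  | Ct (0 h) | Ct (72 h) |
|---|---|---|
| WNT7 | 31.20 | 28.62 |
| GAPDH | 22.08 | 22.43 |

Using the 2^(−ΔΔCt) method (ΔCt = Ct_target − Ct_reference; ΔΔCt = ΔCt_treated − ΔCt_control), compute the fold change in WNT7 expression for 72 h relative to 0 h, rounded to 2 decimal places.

7.62

ΔCt(0 h) = 31.200 − 22.080 = 9.120
ΔCt(72 h) = 28.620 − 22.430 = 6.190
ΔΔCt = 6.190 − 9.120 = -2.930
Fold change = 2^(−(-2.930)) = 2^2.930 = 7.621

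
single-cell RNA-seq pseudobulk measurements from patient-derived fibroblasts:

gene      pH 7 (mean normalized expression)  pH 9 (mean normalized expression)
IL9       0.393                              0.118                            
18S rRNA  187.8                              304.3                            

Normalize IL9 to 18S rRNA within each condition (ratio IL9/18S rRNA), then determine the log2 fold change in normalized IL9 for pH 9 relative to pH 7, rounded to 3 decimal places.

-2.432

IL9/18S rRNA (pH 7) = 0.393 / 187.8 = 0.0020927
IL9/18S rRNA (pH 9) = 0.118 / 304.3 = 0.00038778
Fold change = 0.00038778 / 0.0020927 = 0.1853
log2(0.1853) = -2.4320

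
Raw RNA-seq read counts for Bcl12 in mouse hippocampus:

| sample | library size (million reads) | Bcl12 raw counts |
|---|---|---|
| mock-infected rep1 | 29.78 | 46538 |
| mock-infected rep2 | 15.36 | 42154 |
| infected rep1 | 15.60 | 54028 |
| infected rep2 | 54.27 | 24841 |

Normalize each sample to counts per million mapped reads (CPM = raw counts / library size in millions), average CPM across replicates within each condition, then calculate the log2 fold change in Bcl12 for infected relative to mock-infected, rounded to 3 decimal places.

-0.135

CPM(mock-infected rep1) = 46538 / 29.78 = 1562.7267
CPM(mock-infected rep2) = 42154 / 15.36 = 2744.4010
CPM(infected rep1) = 54028 / 15.60 = 3463.3333
CPM(infected rep2) = 24841 / 54.27 = 457.7299
mean CPM(mock-infected) = 2153.5639; mean CPM(infected) = 1960.5316
Fold change = 1960.5316 / 2153.5639 = 0.91037
log2(0.91037) = -0.1355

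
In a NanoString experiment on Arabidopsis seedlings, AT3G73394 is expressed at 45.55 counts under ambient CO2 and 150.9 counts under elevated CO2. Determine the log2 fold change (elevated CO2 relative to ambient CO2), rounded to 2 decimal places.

Fold change = 150.9 / 45.55 = 3.3128
log2(3.3128) = 1.728

1.73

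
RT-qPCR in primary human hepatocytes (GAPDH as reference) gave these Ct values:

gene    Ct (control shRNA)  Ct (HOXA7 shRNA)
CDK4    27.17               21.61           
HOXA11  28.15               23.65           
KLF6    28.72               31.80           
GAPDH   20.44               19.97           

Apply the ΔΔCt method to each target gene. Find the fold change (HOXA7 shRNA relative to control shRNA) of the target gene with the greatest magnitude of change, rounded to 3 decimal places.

34.060

CDK4: ΔΔCt = (21.61−19.97) − (27.17−20.44) = 1.64 − 6.73 = -5.09; fold change = 2^5.09 = 34.060
HOXA11: ΔΔCt = (23.65−19.97) − (28.15−20.44) = 3.68 − 7.71 = -4.03; fold change = 2^4.03 = 16.336
KLF6: ΔΔCt = (31.80−19.97) − (28.72−20.44) = 11.83 − 8.28 = 3.55; fold change = 2^-3.55 = 0.085
CDK4 has the largest |ΔΔCt| = 5.09.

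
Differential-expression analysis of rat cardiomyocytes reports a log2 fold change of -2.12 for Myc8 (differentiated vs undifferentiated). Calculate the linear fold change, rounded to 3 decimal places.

0.230

Fold change = 2^(-2.12) = 0.2300
That is, Myc8 drops to 23.0% of the undifferentiated level.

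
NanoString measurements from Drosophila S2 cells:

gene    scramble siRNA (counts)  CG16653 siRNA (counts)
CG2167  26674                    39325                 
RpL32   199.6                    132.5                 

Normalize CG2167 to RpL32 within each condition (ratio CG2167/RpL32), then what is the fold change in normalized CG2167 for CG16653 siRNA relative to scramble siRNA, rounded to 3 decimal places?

2.221

CG2167/RpL32 (scramble siRNA) = 26674 / 199.6 = 133.64
CG2167/RpL32 (CG16653 siRNA) = 39325 / 132.5 = 296.79
Fold change = 296.79 / 133.64 = 2.2209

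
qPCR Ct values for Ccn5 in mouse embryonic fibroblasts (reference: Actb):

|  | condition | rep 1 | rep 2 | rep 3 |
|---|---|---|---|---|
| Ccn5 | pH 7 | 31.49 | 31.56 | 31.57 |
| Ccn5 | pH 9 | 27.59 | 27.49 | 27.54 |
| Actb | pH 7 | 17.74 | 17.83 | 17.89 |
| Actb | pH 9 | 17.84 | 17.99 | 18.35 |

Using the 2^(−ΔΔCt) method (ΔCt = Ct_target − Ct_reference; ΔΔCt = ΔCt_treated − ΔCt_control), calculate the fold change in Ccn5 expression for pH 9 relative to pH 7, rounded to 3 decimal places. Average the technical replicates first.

18.896

Mean Ct: Ccn5 pH 7 31.540; Ccn5 pH 9 27.540; Actb pH 7 17.820; Actb pH 9 18.060
ΔCt(pH 7) = 31.540 − 17.820 = 13.720
ΔCt(pH 9) = 27.540 − 18.060 = 9.480
ΔΔCt = 9.480 − 13.720 = -4.240
Fold change = 2^(−(-4.240)) = 2^4.240 = 18.8959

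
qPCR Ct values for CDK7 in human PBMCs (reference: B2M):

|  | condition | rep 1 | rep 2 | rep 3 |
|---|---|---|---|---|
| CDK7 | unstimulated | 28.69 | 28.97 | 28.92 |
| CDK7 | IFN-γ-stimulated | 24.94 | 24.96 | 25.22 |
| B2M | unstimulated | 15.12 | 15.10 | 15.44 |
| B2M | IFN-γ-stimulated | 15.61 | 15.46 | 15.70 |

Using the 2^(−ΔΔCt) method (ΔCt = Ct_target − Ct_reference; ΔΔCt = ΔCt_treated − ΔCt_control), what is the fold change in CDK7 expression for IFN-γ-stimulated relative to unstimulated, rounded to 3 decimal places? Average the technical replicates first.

Mean Ct: CDK7 unstimulated 28.860; CDK7 IFN-γ-stimulated 25.040; B2M unstimulated 15.220; B2M IFN-γ-stimulated 15.590
ΔCt(unstimulated) = 28.860 − 15.220 = 13.640
ΔCt(IFN-γ-stimulated) = 25.040 − 15.590 = 9.450
ΔΔCt = 9.450 − 13.640 = -4.190
Fold change = 2^(−(-4.190)) = 2^4.190 = 18.2522

18.252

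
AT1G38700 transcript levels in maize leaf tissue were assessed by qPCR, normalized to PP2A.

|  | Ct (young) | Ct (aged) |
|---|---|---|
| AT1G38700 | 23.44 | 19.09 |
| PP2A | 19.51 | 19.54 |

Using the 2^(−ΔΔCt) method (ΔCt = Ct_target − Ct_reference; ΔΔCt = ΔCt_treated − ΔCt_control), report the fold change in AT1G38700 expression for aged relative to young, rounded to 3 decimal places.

ΔCt(young) = 23.440 − 19.510 = 3.930
ΔCt(aged) = 19.090 − 19.540 = -0.450
ΔΔCt = -0.450 − 3.930 = -4.380
Fold change = 2^(−(-4.380)) = 2^4.380 = 20.8215

20.821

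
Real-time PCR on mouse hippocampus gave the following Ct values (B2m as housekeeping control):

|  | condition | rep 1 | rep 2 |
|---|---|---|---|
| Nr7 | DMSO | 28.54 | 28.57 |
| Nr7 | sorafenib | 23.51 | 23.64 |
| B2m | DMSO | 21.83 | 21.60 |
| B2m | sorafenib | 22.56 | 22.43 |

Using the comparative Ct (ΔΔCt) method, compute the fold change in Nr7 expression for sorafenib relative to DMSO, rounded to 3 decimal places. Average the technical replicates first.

54.192

Mean Ct: Nr7 DMSO 28.555; Nr7 sorafenib 23.575; B2m DMSO 21.715; B2m sorafenib 22.495
ΔCt(DMSO) = 28.555 − 21.715 = 6.840
ΔCt(sorafenib) = 23.575 − 22.495 = 1.080
ΔΔCt = 1.080 − 6.840 = -5.760
Fold change = 2^(−(-5.760)) = 2^5.760 = 54.1917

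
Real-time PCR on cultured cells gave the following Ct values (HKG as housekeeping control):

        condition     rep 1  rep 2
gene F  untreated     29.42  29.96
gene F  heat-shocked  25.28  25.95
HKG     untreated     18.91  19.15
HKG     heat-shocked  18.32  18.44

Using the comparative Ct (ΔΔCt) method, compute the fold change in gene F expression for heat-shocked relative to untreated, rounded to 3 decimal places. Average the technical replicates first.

10.741

Mean Ct: gene F untreated 29.690; gene F heat-shocked 25.615; HKG untreated 19.030; HKG heat-shocked 18.380
ΔCt(untreated) = 29.690 − 19.030 = 10.660
ΔCt(heat-shocked) = 25.615 − 18.380 = 7.235
ΔΔCt = 7.235 − 10.660 = -3.425
Fold change = 2^(−(-3.425)) = 2^3.425 = 10.7406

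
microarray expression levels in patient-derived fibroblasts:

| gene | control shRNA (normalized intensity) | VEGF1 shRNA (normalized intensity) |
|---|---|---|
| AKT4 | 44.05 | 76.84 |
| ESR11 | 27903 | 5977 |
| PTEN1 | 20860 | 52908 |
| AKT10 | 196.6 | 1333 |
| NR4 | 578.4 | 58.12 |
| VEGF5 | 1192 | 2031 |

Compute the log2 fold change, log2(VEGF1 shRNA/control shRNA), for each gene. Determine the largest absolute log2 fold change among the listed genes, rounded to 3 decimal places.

log2(76.84/44.05) = 0.803  (AKT4)
log2(5977/27903) = -2.223  (ESR11)
log2(52908/20860) = 1.343  (PTEN1)
log2(1333/196.6) = 2.761  (AKT10)
log2(58.12/578.4) = -3.315  (NR4)
log2(2031/1192) = 0.769  (VEGF5)
The largest magnitude belongs to NR4.

3.315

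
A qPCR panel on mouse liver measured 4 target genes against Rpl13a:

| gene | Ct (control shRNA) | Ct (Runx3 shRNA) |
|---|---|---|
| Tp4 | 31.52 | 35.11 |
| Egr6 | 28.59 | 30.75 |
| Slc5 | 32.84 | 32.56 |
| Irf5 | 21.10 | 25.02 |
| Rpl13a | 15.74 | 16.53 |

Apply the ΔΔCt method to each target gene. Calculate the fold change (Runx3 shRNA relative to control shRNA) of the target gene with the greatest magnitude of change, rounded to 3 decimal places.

Tp4: ΔΔCt = (35.11−16.53) − (31.52−15.74) = 18.58 − 15.78 = 2.80; fold change = 2^-2.80 = 0.144
Egr6: ΔΔCt = (30.75−16.53) − (28.59−15.74) = 14.22 − 12.85 = 1.37; fold change = 2^-1.37 = 0.387
Slc5: ΔΔCt = (32.56−16.53) − (32.84−15.74) = 16.03 − 17.10 = -1.07; fold change = 2^1.07 = 2.099
Irf5: ΔΔCt = (25.02−16.53) − (21.10−15.74) = 8.49 − 5.36 = 3.13; fold change = 2^-3.13 = 0.114
Irf5 has the largest |ΔΔCt| = 3.13.

0.114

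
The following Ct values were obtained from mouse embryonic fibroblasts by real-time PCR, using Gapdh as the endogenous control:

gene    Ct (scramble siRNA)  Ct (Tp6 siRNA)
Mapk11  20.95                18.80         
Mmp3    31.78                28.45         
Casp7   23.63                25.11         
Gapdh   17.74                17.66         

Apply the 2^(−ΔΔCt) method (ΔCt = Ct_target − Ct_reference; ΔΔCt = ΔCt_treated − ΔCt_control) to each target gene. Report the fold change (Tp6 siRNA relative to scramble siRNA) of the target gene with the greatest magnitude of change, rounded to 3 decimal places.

Mapk11: ΔΔCt = (18.80−17.66) − (20.95−17.74) = 1.14 − 3.21 = -2.07; fold change = 2^2.07 = 4.199
Mmp3: ΔΔCt = (28.45−17.66) − (31.78−17.74) = 10.79 − 14.04 = -3.25; fold change = 2^3.25 = 9.514
Casp7: ΔΔCt = (25.11−17.66) − (23.63−17.74) = 7.45 − 5.89 = 1.56; fold change = 2^-1.56 = 0.339
Mmp3 has the largest |ΔΔCt| = 3.25.

9.514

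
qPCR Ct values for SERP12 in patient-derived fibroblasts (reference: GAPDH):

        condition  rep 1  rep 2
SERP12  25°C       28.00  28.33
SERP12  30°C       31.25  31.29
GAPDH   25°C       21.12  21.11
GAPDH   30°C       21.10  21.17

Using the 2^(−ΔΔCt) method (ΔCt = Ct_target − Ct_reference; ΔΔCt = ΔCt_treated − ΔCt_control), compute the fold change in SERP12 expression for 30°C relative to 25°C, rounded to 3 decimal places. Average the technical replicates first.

Mean Ct: SERP12 25°C 28.165; SERP12 30°C 31.270; GAPDH 25°C 21.115; GAPDH 30°C 21.135
ΔCt(25°C) = 28.165 − 21.115 = 7.050
ΔCt(30°C) = 31.270 − 21.135 = 10.135
ΔΔCt = 10.135 − 7.050 = 3.085
Fold change = 2^(−3.085) = 0.1178

0.118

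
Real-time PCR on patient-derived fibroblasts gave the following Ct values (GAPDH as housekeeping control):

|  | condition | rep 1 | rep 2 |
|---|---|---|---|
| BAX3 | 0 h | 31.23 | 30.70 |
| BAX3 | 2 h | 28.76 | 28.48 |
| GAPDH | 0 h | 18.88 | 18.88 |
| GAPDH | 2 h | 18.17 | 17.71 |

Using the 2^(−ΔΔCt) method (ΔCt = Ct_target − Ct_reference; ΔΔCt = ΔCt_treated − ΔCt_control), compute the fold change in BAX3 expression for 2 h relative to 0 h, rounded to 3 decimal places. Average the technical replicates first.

2.648

Mean Ct: BAX3 0 h 30.965; BAX3 2 h 28.620; GAPDH 0 h 18.880; GAPDH 2 h 17.940
ΔCt(0 h) = 30.965 − 18.880 = 12.085
ΔCt(2 h) = 28.620 − 17.940 = 10.680
ΔΔCt = 10.680 − 12.085 = -1.405
Fold change = 2^(−(-1.405)) = 2^1.405 = 2.6482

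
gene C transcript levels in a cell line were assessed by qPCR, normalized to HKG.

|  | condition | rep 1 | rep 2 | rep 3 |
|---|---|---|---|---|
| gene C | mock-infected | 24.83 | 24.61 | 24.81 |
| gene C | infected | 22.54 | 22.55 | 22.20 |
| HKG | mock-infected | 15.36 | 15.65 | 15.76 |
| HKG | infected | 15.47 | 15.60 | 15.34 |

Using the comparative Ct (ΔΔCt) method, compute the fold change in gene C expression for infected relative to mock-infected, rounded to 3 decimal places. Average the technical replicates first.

4.595

Mean Ct: gene C mock-infected 24.750; gene C infected 22.430; HKG mock-infected 15.590; HKG infected 15.470
ΔCt(mock-infected) = 24.750 − 15.590 = 9.160
ΔCt(infected) = 22.430 − 15.470 = 6.960
ΔΔCt = 6.960 − 9.160 = -2.200
Fold change = 2^(−(-2.200)) = 2^2.200 = 4.5948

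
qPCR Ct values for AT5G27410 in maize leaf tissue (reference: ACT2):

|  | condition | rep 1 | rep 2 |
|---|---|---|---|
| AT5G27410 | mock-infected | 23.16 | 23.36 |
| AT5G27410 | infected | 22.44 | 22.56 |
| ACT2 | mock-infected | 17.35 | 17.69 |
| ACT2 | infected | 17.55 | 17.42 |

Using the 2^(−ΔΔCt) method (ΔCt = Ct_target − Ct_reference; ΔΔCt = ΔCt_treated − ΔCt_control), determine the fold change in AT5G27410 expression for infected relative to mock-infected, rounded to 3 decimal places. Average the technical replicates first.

Mean Ct: AT5G27410 mock-infected 23.260; AT5G27410 infected 22.500; ACT2 mock-infected 17.520; ACT2 infected 17.485
ΔCt(mock-infected) = 23.260 − 17.520 = 5.740
ΔCt(infected) = 22.500 − 17.485 = 5.015
ΔΔCt = 5.015 − 5.740 = -0.725
Fold change = 2^(−(-0.725)) = 2^0.725 = 1.6529

1.653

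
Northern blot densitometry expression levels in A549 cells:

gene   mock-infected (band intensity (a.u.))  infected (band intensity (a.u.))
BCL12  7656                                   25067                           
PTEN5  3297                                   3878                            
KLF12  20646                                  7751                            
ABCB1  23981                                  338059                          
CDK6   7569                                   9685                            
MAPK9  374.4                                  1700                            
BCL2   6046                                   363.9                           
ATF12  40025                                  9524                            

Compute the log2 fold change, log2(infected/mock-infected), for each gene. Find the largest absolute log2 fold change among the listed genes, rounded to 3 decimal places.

4.054

log2(25067/7656) = 1.711  (BCL12)
log2(3878/3297) = 0.234  (PTEN5)
log2(7751/20646) = -1.413  (KLF12)
log2(338059/23981) = 3.817  (ABCB1)
log2(9685/7569) = 0.356  (CDK6)
log2(1700/374.4) = 2.183  (MAPK9)
log2(363.9/6046) = -4.054  (BCL2)
log2(9524/40025) = -2.071  (ATF12)
The largest magnitude belongs to BCL2.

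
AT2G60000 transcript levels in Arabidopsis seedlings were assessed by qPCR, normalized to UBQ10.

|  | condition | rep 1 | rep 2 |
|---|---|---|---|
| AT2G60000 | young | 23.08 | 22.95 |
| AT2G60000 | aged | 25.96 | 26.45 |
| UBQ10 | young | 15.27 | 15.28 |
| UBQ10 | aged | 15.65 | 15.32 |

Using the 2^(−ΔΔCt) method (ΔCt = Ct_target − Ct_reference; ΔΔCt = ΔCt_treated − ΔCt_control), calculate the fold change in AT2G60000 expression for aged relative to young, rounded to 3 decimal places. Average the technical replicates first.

Mean Ct: AT2G60000 young 23.015; AT2G60000 aged 26.205; UBQ10 young 15.275; UBQ10 aged 15.485
ΔCt(young) = 23.015 − 15.275 = 7.740
ΔCt(aged) = 26.205 − 15.485 = 10.720
ΔΔCt = 10.720 − 7.740 = 2.980
Fold change = 2^(−2.980) = 0.1267

0.127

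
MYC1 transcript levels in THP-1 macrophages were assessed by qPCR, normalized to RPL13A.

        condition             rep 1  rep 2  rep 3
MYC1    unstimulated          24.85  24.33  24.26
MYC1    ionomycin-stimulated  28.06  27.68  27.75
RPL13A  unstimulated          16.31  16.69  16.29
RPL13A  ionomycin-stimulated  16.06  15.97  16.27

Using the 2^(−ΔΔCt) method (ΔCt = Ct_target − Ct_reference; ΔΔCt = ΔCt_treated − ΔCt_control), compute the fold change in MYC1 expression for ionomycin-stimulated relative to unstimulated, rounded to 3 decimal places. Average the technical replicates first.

Mean Ct: MYC1 unstimulated 24.480; MYC1 ionomycin-stimulated 27.830; RPL13A unstimulated 16.430; RPL13A ionomycin-stimulated 16.100
ΔCt(unstimulated) = 24.480 − 16.430 = 8.050
ΔCt(ionomycin-stimulated) = 27.830 − 16.100 = 11.730
ΔΔCt = 11.730 − 8.050 = 3.680
Fold change = 2^(−3.680) = 0.0780

0.078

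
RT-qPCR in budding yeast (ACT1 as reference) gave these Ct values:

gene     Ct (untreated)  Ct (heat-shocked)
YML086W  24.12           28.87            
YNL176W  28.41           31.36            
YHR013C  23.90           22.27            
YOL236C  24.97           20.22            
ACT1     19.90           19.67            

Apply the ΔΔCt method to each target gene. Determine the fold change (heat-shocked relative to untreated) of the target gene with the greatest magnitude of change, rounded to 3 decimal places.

YML086W: ΔΔCt = (28.87−19.67) − (24.12−19.90) = 9.20 − 4.22 = 4.98; fold change = 2^-4.98 = 0.032
YNL176W: ΔΔCt = (31.36−19.67) − (28.41−19.90) = 11.69 − 8.51 = 3.18; fold change = 2^-3.18 = 0.110
YHR013C: ΔΔCt = (22.27−19.67) − (23.90−19.90) = 2.60 − 4.00 = -1.40; fold change = 2^1.40 = 2.639
YOL236C: ΔΔCt = (20.22−19.67) − (24.97−19.90) = 0.55 − 5.07 = -4.52; fold change = 2^4.52 = 22.943
YML086W has the largest |ΔΔCt| = 4.98.

0.032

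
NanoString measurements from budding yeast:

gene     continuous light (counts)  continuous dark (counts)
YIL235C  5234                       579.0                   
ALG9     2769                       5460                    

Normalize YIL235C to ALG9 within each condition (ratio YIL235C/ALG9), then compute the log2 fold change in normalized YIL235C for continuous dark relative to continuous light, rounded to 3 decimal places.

-4.156

YIL235C/ALG9 (continuous light) = 5234 / 2769 = 1.8902
YIL235C/ALG9 (continuous dark) = 579.0 / 5460 = 0.10604
Fold change = 0.10604 / 1.8902 = 0.0561
log2(0.0561) = -4.1558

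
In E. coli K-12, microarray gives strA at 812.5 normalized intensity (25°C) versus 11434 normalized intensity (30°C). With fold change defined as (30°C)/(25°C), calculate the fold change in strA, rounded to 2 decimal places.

Fold change = 11434 / 812.5 = 14.073
strA is upregulated.

14.07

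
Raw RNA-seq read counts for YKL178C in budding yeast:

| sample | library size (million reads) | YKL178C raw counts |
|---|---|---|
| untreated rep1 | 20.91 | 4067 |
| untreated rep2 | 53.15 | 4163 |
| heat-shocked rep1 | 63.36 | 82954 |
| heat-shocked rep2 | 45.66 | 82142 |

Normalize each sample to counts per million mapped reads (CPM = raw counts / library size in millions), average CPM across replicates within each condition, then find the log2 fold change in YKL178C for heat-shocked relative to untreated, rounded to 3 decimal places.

CPM(untreated rep1) = 4067 / 20.91 = 194.5002
CPM(untreated rep2) = 4163 / 53.15 = 78.3255
CPM(heat-shocked rep1) = 82954 / 63.36 = 1309.2487
CPM(heat-shocked rep2) = 82142 / 45.66 = 1798.9926
mean CPM(untreated) = 136.4129; mean CPM(heat-shocked) = 1554.1206
Fold change = 1554.1206 / 136.4129 = 11.39277
log2(11.39277) = 3.5100

3.510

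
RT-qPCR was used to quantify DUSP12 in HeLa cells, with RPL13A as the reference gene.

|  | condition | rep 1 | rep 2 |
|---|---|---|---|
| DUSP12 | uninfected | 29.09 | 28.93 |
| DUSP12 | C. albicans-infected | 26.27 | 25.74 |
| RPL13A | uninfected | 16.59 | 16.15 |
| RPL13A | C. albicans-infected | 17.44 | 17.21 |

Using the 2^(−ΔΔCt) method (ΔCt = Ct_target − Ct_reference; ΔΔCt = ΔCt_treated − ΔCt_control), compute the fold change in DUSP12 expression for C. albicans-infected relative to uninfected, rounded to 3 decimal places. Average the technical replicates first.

Mean Ct: DUSP12 uninfected 29.010; DUSP12 C. albicans-infected 26.005; RPL13A uninfected 16.370; RPL13A C. albicans-infected 17.325
ΔCt(uninfected) = 29.010 − 16.370 = 12.640
ΔCt(C. albicans-infected) = 26.005 − 17.325 = 8.680
ΔΔCt = 8.680 − 12.640 = -3.960
Fold change = 2^(−(-3.960)) = 2^3.960 = 15.5625

15.562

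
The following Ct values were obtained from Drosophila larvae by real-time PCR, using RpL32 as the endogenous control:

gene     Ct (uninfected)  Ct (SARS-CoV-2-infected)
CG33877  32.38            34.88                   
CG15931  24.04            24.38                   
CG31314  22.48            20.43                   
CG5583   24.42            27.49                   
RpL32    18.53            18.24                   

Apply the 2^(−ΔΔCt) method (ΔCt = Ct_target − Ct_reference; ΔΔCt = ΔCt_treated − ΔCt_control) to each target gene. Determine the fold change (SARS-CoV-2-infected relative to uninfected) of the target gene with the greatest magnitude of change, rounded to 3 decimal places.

CG33877: ΔΔCt = (34.88−18.24) − (32.38−18.53) = 16.64 − 13.85 = 2.79; fold change = 2^-2.79 = 0.145
CG15931: ΔΔCt = (24.38−18.24) − (24.04−18.53) = 6.14 − 5.51 = 0.63; fold change = 2^-0.63 = 0.646
CG31314: ΔΔCt = (20.43−18.24) − (22.48−18.53) = 2.19 − 3.95 = -1.76; fold change = 2^1.76 = 3.387
CG5583: ΔΔCt = (27.49−18.24) − (24.42−18.53) = 9.25 − 5.89 = 3.36; fold change = 2^-3.36 = 0.097
CG5583 has the largest |ΔΔCt| = 3.36.

0.097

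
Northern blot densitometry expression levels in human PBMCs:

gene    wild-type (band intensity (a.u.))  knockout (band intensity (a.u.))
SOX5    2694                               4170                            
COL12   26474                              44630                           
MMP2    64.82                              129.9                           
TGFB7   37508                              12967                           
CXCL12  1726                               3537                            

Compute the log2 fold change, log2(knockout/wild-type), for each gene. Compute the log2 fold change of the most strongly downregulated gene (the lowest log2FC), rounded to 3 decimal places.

-1.532

log2(4170/2694) = 0.630  (SOX5)
log2(44630/26474) = 0.753  (COL12)
log2(129.9/64.82) = 1.003  (MMP2)
log2(12967/37508) = -1.532  (TGFB7)
log2(3537/1726) = 1.035  (CXCL12)
TGFB7 is most strongly downregulated.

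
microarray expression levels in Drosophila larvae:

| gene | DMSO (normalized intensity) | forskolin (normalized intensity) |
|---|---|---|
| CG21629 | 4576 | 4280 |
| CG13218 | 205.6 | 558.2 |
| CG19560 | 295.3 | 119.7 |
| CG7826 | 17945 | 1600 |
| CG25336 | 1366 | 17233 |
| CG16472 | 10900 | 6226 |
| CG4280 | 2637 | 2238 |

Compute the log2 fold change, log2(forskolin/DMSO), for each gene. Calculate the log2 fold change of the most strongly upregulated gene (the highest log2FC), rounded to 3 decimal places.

log2(4280/4576) = -0.096  (CG21629)
log2(558.2/205.6) = 1.441  (CG13218)
log2(119.7/295.3) = -1.303  (CG19560)
log2(1600/17945) = -3.487  (CG7826)
log2(17233/1366) = 3.657  (CG25336)
log2(6226/10900) = -0.808  (CG16472)
log2(2238/2637) = -0.237  (CG4280)
CG25336 is most strongly upregulated.

3.657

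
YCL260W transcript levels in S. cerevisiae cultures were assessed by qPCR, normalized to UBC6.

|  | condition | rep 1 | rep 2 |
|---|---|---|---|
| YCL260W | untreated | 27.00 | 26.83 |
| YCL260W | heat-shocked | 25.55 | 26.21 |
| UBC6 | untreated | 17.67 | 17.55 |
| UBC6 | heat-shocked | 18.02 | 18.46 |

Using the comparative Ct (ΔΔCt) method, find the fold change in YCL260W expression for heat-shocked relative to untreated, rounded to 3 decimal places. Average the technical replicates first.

3.171

Mean Ct: YCL260W untreated 26.915; YCL260W heat-shocked 25.880; UBC6 untreated 17.610; UBC6 heat-shocked 18.240
ΔCt(untreated) = 26.915 − 17.610 = 9.305
ΔCt(heat-shocked) = 25.880 − 18.240 = 7.640
ΔΔCt = 7.640 − 9.305 = -1.665
Fold change = 2^(−(-1.665)) = 2^1.665 = 3.1711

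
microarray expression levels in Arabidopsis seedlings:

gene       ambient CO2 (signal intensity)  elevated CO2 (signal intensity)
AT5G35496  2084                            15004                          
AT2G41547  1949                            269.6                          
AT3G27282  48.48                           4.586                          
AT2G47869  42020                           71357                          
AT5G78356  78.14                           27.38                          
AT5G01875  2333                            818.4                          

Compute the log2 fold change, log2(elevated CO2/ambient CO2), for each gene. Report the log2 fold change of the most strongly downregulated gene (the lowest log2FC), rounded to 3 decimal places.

log2(15004/2084) = 2.848  (AT5G35496)
log2(269.6/1949) = -2.854  (AT2G41547)
log2(4.586/48.48) = -3.402  (AT3G27282)
log2(71357/42020) = 0.764  (AT2G47869)
log2(27.38/78.14) = -1.513  (AT5G78356)
log2(818.4/2333) = -1.511  (AT5G01875)
AT3G27282 is most strongly downregulated.

-3.402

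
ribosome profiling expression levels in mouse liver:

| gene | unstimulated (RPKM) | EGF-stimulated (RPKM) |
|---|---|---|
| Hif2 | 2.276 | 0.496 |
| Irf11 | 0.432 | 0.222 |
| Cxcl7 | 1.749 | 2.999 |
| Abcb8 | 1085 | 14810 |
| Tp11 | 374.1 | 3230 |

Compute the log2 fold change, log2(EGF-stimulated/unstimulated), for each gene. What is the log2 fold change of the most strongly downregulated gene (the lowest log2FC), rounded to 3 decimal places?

log2(0.496/2.276) = -2.198  (Hif2)
log2(0.222/0.432) = -0.960  (Irf11)
log2(2.999/1.749) = 0.778  (Cxcl7)
log2(14810/1085) = 3.771  (Abcb8)
log2(3230/374.1) = 3.110  (Tp11)
Hif2 is most strongly downregulated.

-2.198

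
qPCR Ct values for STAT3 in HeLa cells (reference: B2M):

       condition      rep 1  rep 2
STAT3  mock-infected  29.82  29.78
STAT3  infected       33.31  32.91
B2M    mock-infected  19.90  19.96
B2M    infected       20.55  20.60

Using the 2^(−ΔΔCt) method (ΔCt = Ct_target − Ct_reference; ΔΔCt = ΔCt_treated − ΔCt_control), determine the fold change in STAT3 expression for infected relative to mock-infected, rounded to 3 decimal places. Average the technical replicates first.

Mean Ct: STAT3 mock-infected 29.800; STAT3 infected 33.110; B2M mock-infected 19.930; B2M infected 20.575
ΔCt(mock-infected) = 29.800 − 19.930 = 9.870
ΔCt(infected) = 33.110 − 20.575 = 12.535
ΔΔCt = 12.535 − 9.870 = 2.665
Fold change = 2^(−2.665) = 0.1577

0.158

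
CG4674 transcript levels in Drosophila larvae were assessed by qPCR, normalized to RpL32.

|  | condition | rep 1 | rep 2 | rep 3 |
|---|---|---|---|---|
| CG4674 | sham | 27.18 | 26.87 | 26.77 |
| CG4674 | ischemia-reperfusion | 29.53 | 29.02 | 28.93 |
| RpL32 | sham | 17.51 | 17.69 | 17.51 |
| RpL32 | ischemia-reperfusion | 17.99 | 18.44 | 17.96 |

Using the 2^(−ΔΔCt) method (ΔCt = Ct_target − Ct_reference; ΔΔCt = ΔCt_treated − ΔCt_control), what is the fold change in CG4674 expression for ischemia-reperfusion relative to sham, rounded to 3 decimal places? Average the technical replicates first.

0.316

Mean Ct: CG4674 sham 26.940; CG4674 ischemia-reperfusion 29.160; RpL32 sham 17.570; RpL32 ischemia-reperfusion 18.130
ΔCt(sham) = 26.940 − 17.570 = 9.370
ΔCt(ischemia-reperfusion) = 29.160 − 18.130 = 11.030
ΔΔCt = 11.030 − 9.370 = 1.660
Fold change = 2^(−1.660) = 0.3164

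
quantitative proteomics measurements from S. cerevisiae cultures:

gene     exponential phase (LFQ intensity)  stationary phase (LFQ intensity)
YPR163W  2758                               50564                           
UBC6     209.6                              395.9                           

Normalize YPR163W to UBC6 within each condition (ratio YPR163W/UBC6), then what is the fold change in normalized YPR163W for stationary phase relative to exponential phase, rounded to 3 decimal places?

9.706

YPR163W/UBC6 (exponential phase) = 2758 / 209.6 = 13.158
YPR163W/UBC6 (stationary phase) = 50564 / 395.9 = 127.72
Fold change = 127.72 / 13.158 = 9.7063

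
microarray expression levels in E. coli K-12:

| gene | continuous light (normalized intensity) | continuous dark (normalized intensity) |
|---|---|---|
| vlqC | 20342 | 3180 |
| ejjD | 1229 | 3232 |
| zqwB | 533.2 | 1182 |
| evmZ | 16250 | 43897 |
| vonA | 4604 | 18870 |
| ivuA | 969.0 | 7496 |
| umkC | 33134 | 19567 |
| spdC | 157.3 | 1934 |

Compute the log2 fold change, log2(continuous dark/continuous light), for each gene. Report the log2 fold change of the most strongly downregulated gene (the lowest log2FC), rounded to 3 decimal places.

-2.677

log2(3180/20342) = -2.677  (vlqC)
log2(3232/1229) = 1.395  (ejjD)
log2(1182/533.2) = 1.148  (zqwB)
log2(43897/16250) = 1.434  (evmZ)
log2(18870/4604) = 2.035  (vonA)
log2(7496/969.0) = 2.952  (ivuA)
log2(19567/33134) = -0.760  (umkC)
log2(1934/157.3) = 3.620  (spdC)
vlqC is most strongly downregulated.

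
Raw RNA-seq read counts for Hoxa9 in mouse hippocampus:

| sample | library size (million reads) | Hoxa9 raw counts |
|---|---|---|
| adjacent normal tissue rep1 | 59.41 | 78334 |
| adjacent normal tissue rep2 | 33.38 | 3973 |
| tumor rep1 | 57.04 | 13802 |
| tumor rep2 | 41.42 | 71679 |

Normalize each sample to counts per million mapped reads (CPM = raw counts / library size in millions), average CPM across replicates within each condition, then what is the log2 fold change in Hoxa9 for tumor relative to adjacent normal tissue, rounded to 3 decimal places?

0.456

CPM(adjacent normal tissue rep1) = 78334 / 59.41 = 1318.5322
CPM(adjacent normal tissue rep2) = 3973 / 33.38 = 119.0234
CPM(tumor rep1) = 13802 / 57.04 = 241.9705
CPM(tumor rep2) = 71679 / 41.42 = 1730.5408
mean CPM(adjacent normal tissue) = 718.7778; mean CPM(tumor) = 986.2557
Fold change = 986.2557 / 718.7778 = 1.37213
log2(1.37213) = 0.4564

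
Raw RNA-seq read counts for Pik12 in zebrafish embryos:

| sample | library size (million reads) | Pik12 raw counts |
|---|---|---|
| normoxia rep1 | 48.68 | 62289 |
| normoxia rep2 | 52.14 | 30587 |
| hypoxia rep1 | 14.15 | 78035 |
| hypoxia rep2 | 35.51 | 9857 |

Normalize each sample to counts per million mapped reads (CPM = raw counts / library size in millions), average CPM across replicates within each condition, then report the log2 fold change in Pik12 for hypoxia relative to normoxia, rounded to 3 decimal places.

CPM(normoxia rep1) = 62289 / 48.68 = 1279.5604
CPM(normoxia rep2) = 30587 / 52.14 = 586.6321
CPM(hypoxia rep1) = 78035 / 14.15 = 5514.8410
CPM(hypoxia rep2) = 9857 / 35.51 = 277.5838
mean CPM(normoxia) = 933.0963; mean CPM(hypoxia) = 2896.2124
Fold change = 2896.2124 / 933.0963 = 3.10387
log2(3.10387) = 1.6341

1.634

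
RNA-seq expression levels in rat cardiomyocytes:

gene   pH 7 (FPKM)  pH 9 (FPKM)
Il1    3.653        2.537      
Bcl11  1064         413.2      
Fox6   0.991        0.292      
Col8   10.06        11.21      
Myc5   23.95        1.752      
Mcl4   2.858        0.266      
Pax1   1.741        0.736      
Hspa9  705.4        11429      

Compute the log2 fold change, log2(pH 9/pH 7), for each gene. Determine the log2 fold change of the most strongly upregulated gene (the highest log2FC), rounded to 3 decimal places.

4.018

log2(2.537/3.653) = -0.526  (Il1)
log2(413.2/1064) = -1.365  (Bcl11)
log2(0.292/0.991) = -1.763  (Fox6)
log2(11.21/10.06) = 0.156  (Col8)
log2(1.752/23.95) = -3.773  (Myc5)
log2(0.266/2.858) = -3.426  (Mcl4)
log2(0.736/1.741) = -1.242  (Pax1)
log2(11429/705.4) = 4.018  (Hspa9)
Hspa9 is most strongly upregulated.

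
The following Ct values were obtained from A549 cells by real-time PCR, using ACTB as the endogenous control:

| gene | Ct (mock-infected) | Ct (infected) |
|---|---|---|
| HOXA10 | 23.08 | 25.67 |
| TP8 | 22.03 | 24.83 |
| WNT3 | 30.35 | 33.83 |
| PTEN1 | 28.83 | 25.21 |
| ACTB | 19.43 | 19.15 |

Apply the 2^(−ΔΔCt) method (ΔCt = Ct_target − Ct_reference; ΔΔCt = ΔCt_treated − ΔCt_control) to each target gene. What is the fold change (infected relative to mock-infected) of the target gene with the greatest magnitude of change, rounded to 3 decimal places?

HOXA10: ΔΔCt = (25.67−19.15) − (23.08−19.43) = 6.52 − 3.65 = 2.87; fold change = 2^-2.87 = 0.137
TP8: ΔΔCt = (24.83−19.15) − (22.03−19.43) = 5.68 − 2.60 = 3.08; fold change = 2^-3.08 = 0.118
WNT3: ΔΔCt = (33.83−19.15) − (30.35−19.43) = 14.68 − 10.92 = 3.76; fold change = 2^-3.76 = 0.074
PTEN1: ΔΔCt = (25.21−19.15) − (28.83−19.43) = 6.06 − 9.40 = -3.34; fold change = 2^3.34 = 10.126
WNT3 has the largest |ΔΔCt| = 3.76.

0.074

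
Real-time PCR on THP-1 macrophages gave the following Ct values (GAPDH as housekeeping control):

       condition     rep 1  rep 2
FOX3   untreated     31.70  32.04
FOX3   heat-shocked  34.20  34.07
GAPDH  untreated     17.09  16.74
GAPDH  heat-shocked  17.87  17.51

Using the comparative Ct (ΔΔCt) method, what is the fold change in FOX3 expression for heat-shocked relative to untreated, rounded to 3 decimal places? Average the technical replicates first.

Mean Ct: FOX3 untreated 31.870; FOX3 heat-shocked 34.135; GAPDH untreated 16.915; GAPDH heat-shocked 17.690
ΔCt(untreated) = 31.870 − 16.915 = 14.955
ΔCt(heat-shocked) = 34.135 − 17.690 = 16.445
ΔΔCt = 16.445 − 14.955 = 1.490
Fold change = 2^(−1.490) = 0.3560

0.356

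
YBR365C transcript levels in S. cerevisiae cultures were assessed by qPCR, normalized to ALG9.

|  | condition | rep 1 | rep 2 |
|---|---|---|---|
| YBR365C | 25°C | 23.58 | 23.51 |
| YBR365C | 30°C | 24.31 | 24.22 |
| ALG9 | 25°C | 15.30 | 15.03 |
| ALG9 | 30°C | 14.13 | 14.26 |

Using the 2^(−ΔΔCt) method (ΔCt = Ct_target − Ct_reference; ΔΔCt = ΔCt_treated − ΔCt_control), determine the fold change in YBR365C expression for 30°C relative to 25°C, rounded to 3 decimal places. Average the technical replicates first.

Mean Ct: YBR365C 25°C 23.545; YBR365C 30°C 24.265; ALG9 25°C 15.165; ALG9 30°C 14.195
ΔCt(25°C) = 23.545 − 15.165 = 8.380
ΔCt(30°C) = 24.265 − 14.195 = 10.070
ΔΔCt = 10.070 − 8.380 = 1.690
Fold change = 2^(−1.690) = 0.3099

0.310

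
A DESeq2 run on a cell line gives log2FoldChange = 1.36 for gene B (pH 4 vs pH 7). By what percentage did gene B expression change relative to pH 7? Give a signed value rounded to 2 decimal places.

Fold change = 2^(1.36) = 2.5669
Percent change = (FC − 1) × 100% = (2.5669 − 1) × 100 = 156.69%

156.69%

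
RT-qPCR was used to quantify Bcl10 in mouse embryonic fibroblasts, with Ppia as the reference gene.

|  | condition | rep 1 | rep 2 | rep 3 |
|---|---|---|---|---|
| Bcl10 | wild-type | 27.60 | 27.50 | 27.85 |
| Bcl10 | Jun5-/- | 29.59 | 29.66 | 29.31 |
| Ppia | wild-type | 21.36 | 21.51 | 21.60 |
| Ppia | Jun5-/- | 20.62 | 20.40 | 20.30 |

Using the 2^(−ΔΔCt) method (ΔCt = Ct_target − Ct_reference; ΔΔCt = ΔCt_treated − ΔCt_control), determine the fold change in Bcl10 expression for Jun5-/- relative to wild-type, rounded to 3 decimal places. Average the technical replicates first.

0.132

Mean Ct: Bcl10 wild-type 27.650; Bcl10 Jun5-/- 29.520; Ppia wild-type 21.490; Ppia Jun5-/- 20.440
ΔCt(wild-type) = 27.650 − 21.490 = 6.160
ΔCt(Jun5-/-) = 29.520 − 20.440 = 9.080
ΔΔCt = 9.080 − 6.160 = 2.920
Fold change = 2^(−2.920) = 0.1321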